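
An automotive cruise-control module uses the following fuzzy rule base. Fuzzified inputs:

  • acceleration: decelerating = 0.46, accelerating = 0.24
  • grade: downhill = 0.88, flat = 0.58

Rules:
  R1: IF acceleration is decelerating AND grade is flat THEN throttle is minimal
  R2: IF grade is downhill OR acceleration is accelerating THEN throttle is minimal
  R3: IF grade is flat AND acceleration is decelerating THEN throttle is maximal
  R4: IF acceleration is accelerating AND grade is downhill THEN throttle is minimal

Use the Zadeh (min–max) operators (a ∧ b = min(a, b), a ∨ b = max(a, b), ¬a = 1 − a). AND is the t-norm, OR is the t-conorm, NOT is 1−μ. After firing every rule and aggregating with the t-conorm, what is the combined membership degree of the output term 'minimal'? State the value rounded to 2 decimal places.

0.88

R1: decelerating=0.46, flat=0.58; AND[min(a, b)] → w = 0.46
R2: downhill=0.88, accelerating=0.24; OR[max(a, b)] → w = 0.88
R3: flat=0.58, decelerating=0.46; AND[min(a, b)] → w = 0.46
R4: accelerating=0.24, downhill=0.88; AND[min(a, b)] → w = 0.24
Rules with consequent 'minimal': {R1, R2, R4} → strengths 0.46, 0.88, 0.24
Aggregate via t-conorm [max(a, b)]: 0.88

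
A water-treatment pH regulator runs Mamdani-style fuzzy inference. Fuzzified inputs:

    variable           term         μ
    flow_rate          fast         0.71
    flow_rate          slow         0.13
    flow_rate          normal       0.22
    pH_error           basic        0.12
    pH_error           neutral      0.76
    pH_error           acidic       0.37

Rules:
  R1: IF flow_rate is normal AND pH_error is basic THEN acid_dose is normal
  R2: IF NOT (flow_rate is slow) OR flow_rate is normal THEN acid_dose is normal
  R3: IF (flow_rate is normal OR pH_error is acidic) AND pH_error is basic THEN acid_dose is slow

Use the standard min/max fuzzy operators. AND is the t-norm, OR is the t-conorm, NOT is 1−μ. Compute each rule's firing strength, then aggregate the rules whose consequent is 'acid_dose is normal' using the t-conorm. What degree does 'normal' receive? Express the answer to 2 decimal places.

0.87

R1: normal=0.22, basic=0.12; AND[min(a, b)] → w = 0.12
R2: ¬slow=1−0.13=0.87, normal=0.22; OR[max(a, b)] → w = 0.87
R3: (normal=0.22 OR acidic=0.37) = 0.37; AND[min(a, b)] with basic=0.12 → w = 0.12
Rules with consequent 'normal': {R1, R2} → strengths 0.12, 0.87
Aggregate via t-conorm [max(a, b)]: 0.87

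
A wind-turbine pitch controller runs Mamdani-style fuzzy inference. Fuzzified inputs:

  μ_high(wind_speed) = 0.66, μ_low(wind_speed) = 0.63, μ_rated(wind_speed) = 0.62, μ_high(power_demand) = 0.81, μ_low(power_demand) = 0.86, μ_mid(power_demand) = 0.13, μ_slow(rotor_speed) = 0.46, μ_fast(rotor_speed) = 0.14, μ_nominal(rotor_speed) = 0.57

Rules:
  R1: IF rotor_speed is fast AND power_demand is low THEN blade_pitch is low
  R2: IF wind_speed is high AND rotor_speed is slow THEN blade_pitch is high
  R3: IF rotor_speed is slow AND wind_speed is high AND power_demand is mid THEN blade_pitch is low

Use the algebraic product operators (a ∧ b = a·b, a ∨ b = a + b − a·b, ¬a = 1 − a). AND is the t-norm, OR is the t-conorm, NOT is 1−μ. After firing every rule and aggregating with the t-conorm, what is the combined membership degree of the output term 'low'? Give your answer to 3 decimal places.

R1: fast=0.14, low=0.86; AND[a·b] → w = 0.1204
R2: high=0.66, slow=0.46; AND[a·b] → w = 0.3036
R3: slow=0.46, high=0.66, mid=0.13; AND[a·b] → w = 0.0395
Rules with consequent 'low': {R1, R3} → strengths 0.1204, 0.0395
Aggregate via t-conorm [a + b − a·b]: 0.1551

0.155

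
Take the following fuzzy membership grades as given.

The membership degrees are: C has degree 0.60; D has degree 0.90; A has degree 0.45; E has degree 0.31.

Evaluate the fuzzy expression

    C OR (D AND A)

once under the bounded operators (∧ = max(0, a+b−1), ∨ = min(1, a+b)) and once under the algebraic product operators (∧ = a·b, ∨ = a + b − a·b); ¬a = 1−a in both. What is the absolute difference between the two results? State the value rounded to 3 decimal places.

Under bounded:
  D AND A = max(0, a+b−1) on (0.90, 0.45) = 0.35
  C OR (D AND A) = min(1, a+b) on (0.60, 0.35) = 0.95
  → value = 0.9500
Under algebraic product:
  D AND A = a·b on (0.9000, 0.4500) = 0.4050
  C OR (D AND A) = a + b − a·b on (0.6000, 0.4050) = 0.7620
  → value = 0.7620
|0.9500 − 0.7620| = 0.188

0.188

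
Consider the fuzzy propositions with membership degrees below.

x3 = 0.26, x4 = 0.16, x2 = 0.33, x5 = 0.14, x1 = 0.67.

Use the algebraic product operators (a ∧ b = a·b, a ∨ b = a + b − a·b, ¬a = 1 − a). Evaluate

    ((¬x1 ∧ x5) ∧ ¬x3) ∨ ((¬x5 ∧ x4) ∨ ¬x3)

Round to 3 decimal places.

¬x1 = 1 − 0.6700 = 0.3300
¬x1 ∧ x5 = a·b on (0.3300, 0.1400) = 0.0462
¬x3 = 1 − 0.2600 = 0.7400
(¬x1 ∧ x5) ∧ ¬x3 = a·b on (0.0462, 0.7400) = 0.0342
¬x5 = 1 − 0.1400 = 0.8600
¬x5 ∧ x4 = a·b on (0.8600, 0.1600) = 0.1376
¬x3 = 1 − 0.2600 = 0.7400
(¬x5 ∧ x4) ∨ ¬x3 = a + b − a·b on (0.1376, 0.7400) = 0.7758
((¬x1 ∧ x5) ∧ ¬x3) ∨ ((¬x5 ∧ x4) ∨ ¬x3) = a + b − a·b on (0.0342, 0.7758) = 0.7834

0.783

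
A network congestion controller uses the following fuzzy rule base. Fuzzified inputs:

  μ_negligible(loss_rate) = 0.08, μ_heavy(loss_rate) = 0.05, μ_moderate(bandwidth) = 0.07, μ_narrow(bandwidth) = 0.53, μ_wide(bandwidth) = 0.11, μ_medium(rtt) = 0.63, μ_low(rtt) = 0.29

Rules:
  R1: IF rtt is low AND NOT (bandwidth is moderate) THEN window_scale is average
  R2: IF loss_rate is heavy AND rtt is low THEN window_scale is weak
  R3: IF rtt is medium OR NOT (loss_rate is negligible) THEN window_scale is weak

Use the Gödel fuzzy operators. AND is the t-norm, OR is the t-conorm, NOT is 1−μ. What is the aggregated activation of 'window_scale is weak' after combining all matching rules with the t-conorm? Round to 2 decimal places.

0.92

R1: low=0.29, ¬moderate=1−0.07=0.93; AND[min(a, b)] → w = 0.29
R2: heavy=0.05, low=0.29; AND[min(a, b)] → w = 0.05
R3: medium=0.63, ¬negligible=1−0.08=0.92; OR[max(a, b)] → w = 0.92
Rules with consequent 'weak': {R2, R3} → strengths 0.05, 0.92
Aggregate via t-conorm [max(a, b)]: 0.92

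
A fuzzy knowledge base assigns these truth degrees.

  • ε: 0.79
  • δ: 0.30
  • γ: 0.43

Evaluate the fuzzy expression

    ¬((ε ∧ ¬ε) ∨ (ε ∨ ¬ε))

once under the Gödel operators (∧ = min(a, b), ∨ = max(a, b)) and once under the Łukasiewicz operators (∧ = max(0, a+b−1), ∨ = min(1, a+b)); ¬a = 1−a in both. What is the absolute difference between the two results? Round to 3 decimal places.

0.210

Under Gödel:
  ¬ε = 1 − 0.79 = 0.21
  ε ∧ ¬ε = min(a, b) on (0.79, 0.21) = 0.21
  ¬ε = 1 − 0.79 = 0.21
  ε ∨ ¬ε = max(a, b) on (0.79, 0.21) = 0.79
  (ε ∧ ¬ε) ∨ (ε ∨ ¬ε) = max(a, b) on (0.21, 0.79) = 0.79
  ¬((ε ∧ ¬ε) ∨ (ε ∨ ¬ε)) = 1 − 0.79 = 0.21
  → value = 0.2100
Under Łukasiewicz:
  ¬ε = 1 − 0.79 = 0.21
  ε ∧ ¬ε = max(0, a+b−1) on (0.79, 0.21) = 0.00
  ¬ε = 1 − 0.79 = 0.21
  ε ∨ ¬ε = min(1, a+b) on (0.79, 0.21) = 1.00
  (ε ∧ ¬ε) ∨ (ε ∨ ¬ε) = min(1, a+b) on (0.00, 1.00) = 1.00
  ¬((ε ∧ ¬ε) ∨ (ε ∨ ¬ε)) = 1 − 1.00 = 0.00
  → value = 0.0000
|0.2100 − 0.0000| = 0.210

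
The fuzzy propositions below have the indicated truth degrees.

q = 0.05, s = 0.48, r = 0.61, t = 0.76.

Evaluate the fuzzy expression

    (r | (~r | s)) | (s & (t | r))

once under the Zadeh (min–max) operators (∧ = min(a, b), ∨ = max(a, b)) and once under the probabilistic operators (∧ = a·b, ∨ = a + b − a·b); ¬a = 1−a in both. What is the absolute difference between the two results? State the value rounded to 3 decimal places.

0.320

Under Zadeh (min–max):
  ~r = 1 − 0.61 = 0.39
  ~r | s = max(a, b) on (0.39, 0.48) = 0.48
  r | (~r | s) = max(a, b) on (0.61, 0.48) = 0.61
  t | r = max(a, b) on (0.76, 0.61) = 0.76
  s & (t | r) = min(a, b) on (0.48, 0.76) = 0.48
  (r | (~r | s)) | (s & (t | r)) = max(a, b) on (0.61, 0.48) = 0.61
  → value = 0.6100
Under probabilistic:
  ~r = 1 − 0.6100 = 0.3900
  ~r | s = a + b − a·b on (0.3900, 0.4800) = 0.6828
  r | (~r | s) = a + b − a·b on (0.6100, 0.6828) = 0.8763
  t | r = a + b − a·b on (0.7600, 0.6100) = 0.9064
  s & (t | r) = a·b on (0.4800, 0.9064) = 0.4351
  (r | (~r | s)) | (s & (t | r)) = a + b − a·b on (0.8763, 0.4351) = 0.9301
  → value = 0.9301
|0.6100 − 0.9301| = 0.320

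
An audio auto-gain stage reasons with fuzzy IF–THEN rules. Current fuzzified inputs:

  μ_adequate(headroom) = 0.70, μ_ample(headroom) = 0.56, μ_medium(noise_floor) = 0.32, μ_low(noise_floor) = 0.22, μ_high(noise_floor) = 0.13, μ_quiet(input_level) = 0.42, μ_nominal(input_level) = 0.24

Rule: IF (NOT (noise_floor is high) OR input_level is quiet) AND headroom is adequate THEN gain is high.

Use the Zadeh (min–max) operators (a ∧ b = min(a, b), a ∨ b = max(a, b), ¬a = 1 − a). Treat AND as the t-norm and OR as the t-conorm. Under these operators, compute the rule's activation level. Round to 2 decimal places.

firing strength: (¬high=1−0.13=0.87 OR quiet=0.42) = 0.87; AND[min(a, b)] with adequate=0.70 → w = 0.70

0.70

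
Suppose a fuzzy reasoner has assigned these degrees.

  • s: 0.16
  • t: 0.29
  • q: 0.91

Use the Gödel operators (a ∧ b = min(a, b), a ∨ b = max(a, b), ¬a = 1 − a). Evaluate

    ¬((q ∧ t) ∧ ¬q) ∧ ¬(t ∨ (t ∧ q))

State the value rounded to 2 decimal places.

q ∧ t = min(a, b) on (0.91, 0.29) = 0.29
¬q = 1 − 0.91 = 0.09
(q ∧ t) ∧ ¬q = min(a, b) on (0.29, 0.09) = 0.09
¬((q ∧ t) ∧ ¬q) = 1 − 0.09 = 0.91
t ∧ q = min(a, b) on (0.29, 0.91) = 0.29
t ∨ (t ∧ q) = max(a, b) on (0.29, 0.29) = 0.29
¬(t ∨ (t ∧ q)) = 1 − 0.29 = 0.71
¬((q ∧ t) ∧ ¬q) ∧ ¬(t ∨ (t ∧ q)) = min(a, b) on (0.91, 0.71) = 0.71

0.71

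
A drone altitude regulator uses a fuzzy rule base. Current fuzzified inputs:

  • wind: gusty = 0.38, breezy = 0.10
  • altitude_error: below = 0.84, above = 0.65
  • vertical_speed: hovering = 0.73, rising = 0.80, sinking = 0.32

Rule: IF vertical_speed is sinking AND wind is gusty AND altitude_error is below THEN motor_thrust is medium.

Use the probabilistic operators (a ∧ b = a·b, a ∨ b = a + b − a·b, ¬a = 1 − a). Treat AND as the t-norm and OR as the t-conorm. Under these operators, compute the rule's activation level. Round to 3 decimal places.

0.102

firing strength: sinking=0.32, gusty=0.38, below=0.84; AND[a·b] → w = 0.1021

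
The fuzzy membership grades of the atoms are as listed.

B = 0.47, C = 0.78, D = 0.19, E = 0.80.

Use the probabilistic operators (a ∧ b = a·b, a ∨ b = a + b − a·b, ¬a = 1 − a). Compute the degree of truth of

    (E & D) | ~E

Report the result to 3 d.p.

E & D = a·b on (0.8000, 0.1900) = 0.1520
~E = 1 − 0.8000 = 0.2000
(E & D) | ~E = a + b − a·b on (0.1520, 0.2000) = 0.3216

0.322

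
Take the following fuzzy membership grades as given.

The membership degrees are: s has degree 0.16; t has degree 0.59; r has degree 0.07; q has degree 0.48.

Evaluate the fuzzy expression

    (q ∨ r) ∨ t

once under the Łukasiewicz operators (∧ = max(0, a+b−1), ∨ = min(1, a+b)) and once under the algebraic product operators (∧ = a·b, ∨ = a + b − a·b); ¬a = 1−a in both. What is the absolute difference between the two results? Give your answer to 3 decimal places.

Under Łukasiewicz:
  q ∨ r = min(1, a+b) on (0.48, 0.07) = 0.55
  (q ∨ r) ∨ t = min(1, a+b) on (0.55, 0.59) = 1.00
  → value = 1.0000
Under algebraic product:
  q ∨ r = a + b − a·b on (0.4800, 0.0700) = 0.5164
  (q ∨ r) ∨ t = a + b − a·b on (0.5164, 0.5900) = 0.8017
  → value = 0.8017
|1.0000 − 0.8017| = 0.198

0.198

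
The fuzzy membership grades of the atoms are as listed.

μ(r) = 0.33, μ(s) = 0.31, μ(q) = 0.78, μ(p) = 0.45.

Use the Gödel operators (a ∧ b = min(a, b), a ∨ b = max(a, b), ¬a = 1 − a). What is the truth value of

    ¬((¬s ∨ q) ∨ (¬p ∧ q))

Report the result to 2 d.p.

0.22

¬s = 1 − 0.31 = 0.69
¬s ∨ q = max(a, b) on (0.69, 0.78) = 0.78
¬p = 1 − 0.45 = 0.55
¬p ∧ q = min(a, b) on (0.55, 0.78) = 0.55
(¬s ∨ q) ∨ (¬p ∧ q) = max(a, b) on (0.78, 0.55) = 0.78
¬((¬s ∨ q) ∨ (¬p ∧ q)) = 1 − 0.78 = 0.22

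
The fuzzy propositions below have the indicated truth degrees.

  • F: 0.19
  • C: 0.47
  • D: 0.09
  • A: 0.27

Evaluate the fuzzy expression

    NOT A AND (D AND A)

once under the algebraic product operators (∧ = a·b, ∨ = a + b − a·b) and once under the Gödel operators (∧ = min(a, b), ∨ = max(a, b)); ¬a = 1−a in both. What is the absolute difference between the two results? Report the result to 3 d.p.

Under algebraic product:
  NOT A = 1 − 0.2700 = 0.7300
  D AND A = a·b on (0.0900, 0.2700) = 0.0243
  NOT A AND (D AND A) = a·b on (0.7300, 0.0243) = 0.0177
  → value = 0.0177
Under Gödel:
  NOT A = 1 − 0.27 = 0.73
  D AND A = min(a, b) on (0.09, 0.27) = 0.09
  NOT A AND (D AND A) = min(a, b) on (0.73, 0.09) = 0.09
  → value = 0.0900
|0.0177 − 0.0900| = 0.072

0.072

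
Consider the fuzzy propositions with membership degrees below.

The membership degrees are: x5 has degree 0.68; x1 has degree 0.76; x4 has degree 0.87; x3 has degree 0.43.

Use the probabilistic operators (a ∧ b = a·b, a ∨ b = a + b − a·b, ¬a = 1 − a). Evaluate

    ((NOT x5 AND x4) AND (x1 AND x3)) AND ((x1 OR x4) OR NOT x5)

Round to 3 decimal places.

0.089

NOT x5 = 1 − 0.6800 = 0.3200
NOT x5 AND x4 = a·b on (0.3200, 0.8700) = 0.2784
x1 AND x3 = a·b on (0.7600, 0.4300) = 0.3268
(NOT x5 AND x4) AND (x1 AND x3) = a·b on (0.2784, 0.3268) = 0.0910
x1 OR x4 = a + b − a·b on (0.7600, 0.8700) = 0.9688
NOT x5 = 1 − 0.6800 = 0.3200
(x1 OR x4) OR NOT x5 = a + b − a·b on (0.9688, 0.3200) = 0.9788
((NOT x5 AND x4) AND (x1 AND x3)) AND ((x1 OR x4) OR NOT x5) = a·b on (0.0910, 0.9788) = 0.0891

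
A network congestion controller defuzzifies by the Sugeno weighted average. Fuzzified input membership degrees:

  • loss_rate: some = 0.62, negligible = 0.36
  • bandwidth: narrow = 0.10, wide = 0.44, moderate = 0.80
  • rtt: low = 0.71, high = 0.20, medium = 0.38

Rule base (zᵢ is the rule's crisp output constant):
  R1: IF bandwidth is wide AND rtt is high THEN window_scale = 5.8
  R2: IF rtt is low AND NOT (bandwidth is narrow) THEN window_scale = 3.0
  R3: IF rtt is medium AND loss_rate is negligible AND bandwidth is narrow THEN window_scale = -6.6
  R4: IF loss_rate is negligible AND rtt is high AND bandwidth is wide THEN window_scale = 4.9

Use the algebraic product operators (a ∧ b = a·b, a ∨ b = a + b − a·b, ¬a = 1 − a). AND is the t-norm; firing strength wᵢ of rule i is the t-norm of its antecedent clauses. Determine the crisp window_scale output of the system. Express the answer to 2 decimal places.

R1 (z=5.8): wide=0.44, high=0.20; AND[a·b] → w = 0.0880
R2 (z=3.0): low=0.71, ¬narrow=1−0.10=0.90; AND[a·b] → w = 0.6390
R3 (z=-6.6): medium=0.38, negligible=0.36, narrow=0.10; AND[a·b] → w = 0.0137
R4 (z=4.9): negligible=0.36, high=0.20, wide=0.44; AND[a·b] → w = 0.0317
Weighted average = (0.0880·5.8 + 0.6390·3.0 + 0.0137·-6.6 + 0.0317·4.9) / (0.0880 + 0.6390 + 0.0137 + 0.0317)
  = 2.4923 / 0.7724 = 3.23

3.23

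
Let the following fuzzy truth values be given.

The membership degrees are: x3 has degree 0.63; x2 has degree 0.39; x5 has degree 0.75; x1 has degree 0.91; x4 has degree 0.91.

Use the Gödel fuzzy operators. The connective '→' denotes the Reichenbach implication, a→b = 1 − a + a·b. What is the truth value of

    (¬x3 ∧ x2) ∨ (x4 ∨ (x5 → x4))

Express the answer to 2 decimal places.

¬x3 = 1 − 0.63 = 0.37
¬x3 ∧ x2 = min(a, b) on (0.37, 0.39) = 0.37
x5 → x4  [Reichenbach: 1 − a + a·b] with a=0.75, b=0.91 → 0.93
x4 ∨ (x5 → x4) = max(a, b) on (0.91, 0.93) = 0.93
(¬x3 ∧ x2) ∨ (x4 ∨ (x5 → x4)) = max(a, b) on (0.37, 0.93) = 0.93

0.93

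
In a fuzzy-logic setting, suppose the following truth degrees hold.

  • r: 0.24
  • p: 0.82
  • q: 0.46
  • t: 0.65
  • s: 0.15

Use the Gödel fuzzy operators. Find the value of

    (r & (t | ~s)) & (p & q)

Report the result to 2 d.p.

~s = 1 − 0.15 = 0.85
t | ~s = max(a, b) on (0.65, 0.85) = 0.85
r & (t | ~s) = min(a, b) on (0.24, 0.85) = 0.24
p & q = min(a, b) on (0.82, 0.46) = 0.46
(r & (t | ~s)) & (p & q) = min(a, b) on (0.24, 0.46) = 0.24

0.24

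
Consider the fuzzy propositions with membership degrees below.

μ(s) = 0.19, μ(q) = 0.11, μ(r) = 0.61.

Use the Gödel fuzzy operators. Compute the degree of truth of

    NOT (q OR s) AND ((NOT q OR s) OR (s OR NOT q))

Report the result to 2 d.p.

q OR s = max(a, b) on (0.11, 0.19) = 0.19
NOT (q OR s) = 1 − 0.19 = 0.81
NOT q = 1 − 0.11 = 0.89
NOT q OR s = max(a, b) on (0.89, 0.19) = 0.89
NOT q = 1 − 0.11 = 0.89
s OR NOT q = max(a, b) on (0.19, 0.89) = 0.89
(NOT q OR s) OR (s OR NOT q) = max(a, b) on (0.89, 0.89) = 0.89
NOT (q OR s) AND ((NOT q OR s) OR (s OR NOT q)) = min(a, b) on (0.81, 0.89) = 0.81

0.81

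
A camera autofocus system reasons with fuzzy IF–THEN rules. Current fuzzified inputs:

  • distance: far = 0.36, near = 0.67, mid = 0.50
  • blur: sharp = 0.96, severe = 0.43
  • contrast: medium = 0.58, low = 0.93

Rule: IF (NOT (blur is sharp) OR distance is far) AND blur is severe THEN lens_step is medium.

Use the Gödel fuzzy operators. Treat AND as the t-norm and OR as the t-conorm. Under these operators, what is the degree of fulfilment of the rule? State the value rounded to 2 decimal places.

firing strength: (¬sharp=1−0.96=0.04 OR far=0.36) = 0.36; AND[min(a, b)] with severe=0.43 → w = 0.36

0.36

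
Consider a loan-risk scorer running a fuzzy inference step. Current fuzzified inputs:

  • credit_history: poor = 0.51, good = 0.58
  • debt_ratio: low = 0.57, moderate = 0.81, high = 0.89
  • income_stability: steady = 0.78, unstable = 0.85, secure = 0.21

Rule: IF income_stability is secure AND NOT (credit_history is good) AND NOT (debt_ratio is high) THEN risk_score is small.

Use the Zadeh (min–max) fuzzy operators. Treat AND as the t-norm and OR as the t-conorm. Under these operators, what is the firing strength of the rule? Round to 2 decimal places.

0.11

firing strength: secure=0.21, ¬good=1−0.58=0.42, ¬high=1−0.89=0.11; AND[min(a, b)] → w = 0.11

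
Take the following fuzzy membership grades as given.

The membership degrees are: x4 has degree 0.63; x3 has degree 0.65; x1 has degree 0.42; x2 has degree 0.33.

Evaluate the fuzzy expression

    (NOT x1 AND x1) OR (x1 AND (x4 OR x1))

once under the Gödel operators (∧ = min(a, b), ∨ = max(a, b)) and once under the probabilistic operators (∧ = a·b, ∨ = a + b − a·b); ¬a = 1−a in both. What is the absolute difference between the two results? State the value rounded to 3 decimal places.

Under Gödel:
  NOT x1 = 1 − 0.42 = 0.58
  NOT x1 AND x1 = min(a, b) on (0.58, 0.42) = 0.42
  x4 OR x1 = max(a, b) on (0.63, 0.42) = 0.63
  x1 AND (x4 OR x1) = min(a, b) on (0.42, 0.63) = 0.42
  (NOT x1 AND x1) OR (x1 AND (x4 OR x1)) = max(a, b) on (0.42, 0.42) = 0.42
  → value = 0.4200
Under probabilistic:
  NOT x1 = 1 − 0.4200 = 0.5800
  NOT x1 AND x1 = a·b on (0.5800, 0.4200) = 0.2436
  x4 OR x1 = a + b − a·b on (0.6300, 0.4200) = 0.7854
  x1 AND (x4 OR x1) = a·b on (0.4200, 0.7854) = 0.3299
  (NOT x1 AND x1) OR (x1 AND (x4 OR x1)) = a + b − a·b on (0.2436, 0.3299) = 0.4931
  → value = 0.4931
|0.4200 − 0.4931| = 0.073

0.073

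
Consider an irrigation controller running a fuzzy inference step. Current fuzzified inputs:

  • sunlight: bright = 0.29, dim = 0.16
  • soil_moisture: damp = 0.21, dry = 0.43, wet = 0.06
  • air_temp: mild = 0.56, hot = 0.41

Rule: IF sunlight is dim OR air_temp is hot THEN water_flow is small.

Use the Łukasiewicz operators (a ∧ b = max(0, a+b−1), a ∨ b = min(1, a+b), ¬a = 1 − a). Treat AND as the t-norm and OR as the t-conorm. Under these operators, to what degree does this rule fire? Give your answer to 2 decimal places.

0.57

firing strength: dim=0.16, hot=0.41; OR[min(1, a+b)] → w = 0.57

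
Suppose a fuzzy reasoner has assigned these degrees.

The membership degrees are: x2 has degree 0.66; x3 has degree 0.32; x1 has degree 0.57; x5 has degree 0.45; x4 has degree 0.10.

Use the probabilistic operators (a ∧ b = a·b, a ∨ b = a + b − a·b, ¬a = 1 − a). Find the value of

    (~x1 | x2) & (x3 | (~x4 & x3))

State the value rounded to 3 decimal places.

0.416

~x1 = 1 − 0.5700 = 0.4300
~x1 | x2 = a + b − a·b on (0.4300, 0.6600) = 0.8062
~x4 = 1 − 0.1000 = 0.9000
~x4 & x3 = a·b on (0.9000, 0.3200) = 0.2880
x3 | (~x4 & x3) = a + b − a·b on (0.3200, 0.2880) = 0.5158
(~x1 | x2) & (x3 | (~x4 & x3)) = a·b on (0.8062, 0.5158) = 0.4159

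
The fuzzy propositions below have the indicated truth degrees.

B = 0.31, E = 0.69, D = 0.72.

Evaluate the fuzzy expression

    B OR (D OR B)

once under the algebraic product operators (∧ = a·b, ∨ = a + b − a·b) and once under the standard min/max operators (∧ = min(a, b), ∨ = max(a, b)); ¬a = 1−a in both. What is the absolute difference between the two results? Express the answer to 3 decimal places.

Under algebraic product:
  D OR B = a + b − a·b on (0.7200, 0.3100) = 0.8068
  B OR (D OR B) = a + b − a·b on (0.3100, 0.8068) = 0.8667
  → value = 0.8667
Under standard min/max:
  D OR B = max(a, b) on (0.72, 0.31) = 0.72
  B OR (D OR B) = max(a, b) on (0.31, 0.72) = 0.72
  → value = 0.7200
|0.8667 − 0.7200| = 0.147

0.147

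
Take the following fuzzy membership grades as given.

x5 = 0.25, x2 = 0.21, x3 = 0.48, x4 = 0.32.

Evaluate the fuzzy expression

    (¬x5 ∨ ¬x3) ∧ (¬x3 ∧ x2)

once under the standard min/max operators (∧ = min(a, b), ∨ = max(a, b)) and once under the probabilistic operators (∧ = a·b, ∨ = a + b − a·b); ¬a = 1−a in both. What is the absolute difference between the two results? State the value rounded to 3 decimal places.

0.114

Under standard min/max:
  ¬x5 = 1 − 0.25 = 0.75
  ¬x3 = 1 − 0.48 = 0.52
  ¬x5 ∨ ¬x3 = max(a, b) on (0.75, 0.52) = 0.75
  ¬x3 = 1 − 0.48 = 0.52
  ¬x3 ∧ x2 = min(a, b) on (0.52, 0.21) = 0.21
  (¬x5 ∨ ¬x3) ∧ (¬x3 ∧ x2) = min(a, b) on (0.75, 0.21) = 0.21
  → value = 0.2100
Under probabilistic:
  ¬x5 = 1 − 0.2500 = 0.7500
  ¬x3 = 1 − 0.4800 = 0.5200
  ¬x5 ∨ ¬x3 = a + b − a·b on (0.7500, 0.5200) = 0.8800
  ¬x3 = 1 − 0.4800 = 0.5200
  ¬x3 ∧ x2 = a·b on (0.5200, 0.2100) = 0.1092
  (¬x5 ∨ ¬x3) ∧ (¬x3 ∧ x2) = a·b on (0.8800, 0.1092) = 0.0961
  → value = 0.0961
|0.2100 − 0.0961| = 0.114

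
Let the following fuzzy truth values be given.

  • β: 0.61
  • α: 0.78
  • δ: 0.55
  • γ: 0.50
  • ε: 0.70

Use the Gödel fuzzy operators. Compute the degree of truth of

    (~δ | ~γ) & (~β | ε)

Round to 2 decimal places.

0.50

~δ = 1 − 0.55 = 0.45
~γ = 1 − 0.50 = 0.50
~δ | ~γ = max(a, b) on (0.45, 0.50) = 0.50
~β = 1 − 0.61 = 0.39
~β | ε = max(a, b) on (0.39, 0.70) = 0.70
(~δ | ~γ) & (~β | ε) = min(a, b) on (0.50, 0.70) = 0.50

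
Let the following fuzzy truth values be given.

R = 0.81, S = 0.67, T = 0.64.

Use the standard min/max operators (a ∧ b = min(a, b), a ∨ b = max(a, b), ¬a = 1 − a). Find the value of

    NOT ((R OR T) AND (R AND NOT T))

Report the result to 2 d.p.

0.64

R OR T = max(a, b) on (0.81, 0.64) = 0.81
NOT T = 1 − 0.64 = 0.36
R AND NOT T = min(a, b) on (0.81, 0.36) = 0.36
(R OR T) AND (R AND NOT T) = min(a, b) on (0.81, 0.36) = 0.36
NOT ((R OR T) AND (R AND NOT T)) = 1 − 0.36 = 0.64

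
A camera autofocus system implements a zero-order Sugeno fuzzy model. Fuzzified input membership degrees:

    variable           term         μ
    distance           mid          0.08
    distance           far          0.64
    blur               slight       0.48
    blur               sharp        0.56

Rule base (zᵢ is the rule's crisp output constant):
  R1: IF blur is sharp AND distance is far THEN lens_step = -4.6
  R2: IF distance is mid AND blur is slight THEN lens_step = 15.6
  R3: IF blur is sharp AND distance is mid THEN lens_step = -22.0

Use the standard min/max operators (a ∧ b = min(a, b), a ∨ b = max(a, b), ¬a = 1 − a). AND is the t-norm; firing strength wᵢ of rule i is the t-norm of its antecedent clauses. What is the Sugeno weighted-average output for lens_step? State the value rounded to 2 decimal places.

R1 (z=-4.6): sharp=0.56, far=0.64; AND[min(a, b)] → w = 0.56
R2 (z=15.6): mid=0.08, slight=0.48; AND[min(a, b)] → w = 0.08
R3 (z=-22.0): sharp=0.56, mid=0.08; AND[min(a, b)] → w = 0.08
Weighted average = (0.56·-4.6 + 0.08·15.6 + 0.08·-22.0) / (0.56 + 0.08 + 0.08)
  = -3.0880 / 0.7200 = -4.29

-4.29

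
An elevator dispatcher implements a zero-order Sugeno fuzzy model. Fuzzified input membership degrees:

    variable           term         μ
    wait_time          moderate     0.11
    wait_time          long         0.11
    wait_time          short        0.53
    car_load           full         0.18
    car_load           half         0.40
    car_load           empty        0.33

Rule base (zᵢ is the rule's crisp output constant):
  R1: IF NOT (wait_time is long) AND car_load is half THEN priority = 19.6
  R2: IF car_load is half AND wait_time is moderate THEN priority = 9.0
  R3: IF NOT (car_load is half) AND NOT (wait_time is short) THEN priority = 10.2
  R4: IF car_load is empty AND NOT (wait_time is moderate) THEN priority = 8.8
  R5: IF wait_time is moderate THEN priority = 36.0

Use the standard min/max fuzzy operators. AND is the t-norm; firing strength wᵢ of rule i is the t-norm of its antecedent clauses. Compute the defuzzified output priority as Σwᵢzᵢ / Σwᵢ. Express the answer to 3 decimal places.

R1 (z=19.6): ¬long=1−0.11=0.89, half=0.40; AND[min(a, b)] → w = 0.40
R2 (z=9.0): half=0.40, moderate=0.11; AND[min(a, b)] → w = 0.11
R3 (z=10.2): ¬half=1−0.40=0.60, ¬short=1−0.53=0.47; AND[min(a, b)] → w = 0.47
R4 (z=8.8): empty=0.33, ¬moderate=1−0.11=0.89; AND[min(a, b)] → w = 0.33
R5 (z=36.0): moderate=0.11 → w = 0.11
Weighted average = (0.40·19.6 + 0.11·9.0 + 0.47·10.2 + 0.33·8.8 + 0.11·36.0) / (0.40 + 0.11 + 0.47 + 0.33 + 0.11)
  = 20.4880 / 1.4200 = 14.428

14.428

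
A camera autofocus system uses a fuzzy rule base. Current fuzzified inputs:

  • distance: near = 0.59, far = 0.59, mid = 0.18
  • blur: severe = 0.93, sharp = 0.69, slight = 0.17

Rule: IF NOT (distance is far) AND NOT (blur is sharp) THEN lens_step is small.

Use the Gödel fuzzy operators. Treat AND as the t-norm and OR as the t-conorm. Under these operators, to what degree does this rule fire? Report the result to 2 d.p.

0.31

firing strength: ¬far=1−0.59=0.41, ¬sharp=1−0.69=0.31; AND[min(a, b)] → w = 0.31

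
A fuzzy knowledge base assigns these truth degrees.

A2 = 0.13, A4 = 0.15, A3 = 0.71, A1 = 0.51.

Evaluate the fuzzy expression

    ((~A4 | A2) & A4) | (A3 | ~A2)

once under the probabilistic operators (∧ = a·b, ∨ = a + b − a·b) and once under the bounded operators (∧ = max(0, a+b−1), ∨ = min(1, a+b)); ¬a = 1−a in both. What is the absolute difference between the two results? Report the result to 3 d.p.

Under probabilistic:
  ~A4 = 1 − 0.1500 = 0.8500
  ~A4 | A2 = a + b − a·b on (0.8500, 0.1300) = 0.8695
  (~A4 | A2) & A4 = a·b on (0.8695, 0.1500) = 0.1304
  ~A2 = 1 − 0.1300 = 0.8700
  A3 | ~A2 = a + b − a·b on (0.7100, 0.8700) = 0.9623
  ((~A4 | A2) & A4) | (A3 | ~A2) = a + b − a·b on (0.1304, 0.9623) = 0.9672
  → value = 0.9672
Under bounded:
  ~A4 = 1 − 0.15 = 0.85
  ~A4 | A2 = min(1, a+b) on (0.85, 0.13) = 0.98
  (~A4 | A2) & A4 = max(0, a+b−1) on (0.98, 0.15) = 0.13
  ~A2 = 1 − 0.13 = 0.87
  A3 | ~A2 = min(1, a+b) on (0.71, 0.87) = 1.00
  ((~A4 | A2) & A4) | (A3 | ~A2) = min(1, a+b) on (0.13, 1.00) = 1.00
  → value = 1.0000
|0.9672 − 1.0000| = 0.033

0.033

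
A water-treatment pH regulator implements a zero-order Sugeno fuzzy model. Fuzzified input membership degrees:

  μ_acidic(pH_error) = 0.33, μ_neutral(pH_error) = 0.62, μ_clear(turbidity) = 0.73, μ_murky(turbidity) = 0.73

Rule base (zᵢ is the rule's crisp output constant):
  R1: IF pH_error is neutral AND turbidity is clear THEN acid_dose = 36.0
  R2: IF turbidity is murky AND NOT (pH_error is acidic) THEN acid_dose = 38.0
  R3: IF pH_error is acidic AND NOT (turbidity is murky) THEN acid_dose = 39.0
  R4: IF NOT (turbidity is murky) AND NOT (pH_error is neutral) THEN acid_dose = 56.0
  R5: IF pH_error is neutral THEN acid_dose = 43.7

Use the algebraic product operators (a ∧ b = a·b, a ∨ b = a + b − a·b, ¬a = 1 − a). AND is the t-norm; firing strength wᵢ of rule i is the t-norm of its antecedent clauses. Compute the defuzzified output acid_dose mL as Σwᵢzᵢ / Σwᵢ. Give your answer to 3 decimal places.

40.603

R1 (z=36.0): neutral=0.62, clear=0.73; AND[a·b] → w = 0.4526
R2 (z=38.0): murky=0.73, ¬acidic=1−0.33=0.67; AND[a·b] → w = 0.4891
R3 (z=39.0): acidic=0.33, ¬murky=1−0.73=0.27; AND[a·b] → w = 0.0891
R4 (z=56.0): ¬murky=1−0.73=0.27, ¬neutral=1−0.62=0.38; AND[a·b] → w = 0.1026
R5 (z=43.7): neutral=0.62 → w = 0.6200
Weighted average = (0.4526·36.0 + 0.4891·38.0 + 0.0891·39.0 + 0.1026·56.0 + 0.6200·43.7) / (0.4526 + 0.4891 + 0.0891 + 0.1026 + 0.6200)
  = 71.1939 / 1.7534 = 40.603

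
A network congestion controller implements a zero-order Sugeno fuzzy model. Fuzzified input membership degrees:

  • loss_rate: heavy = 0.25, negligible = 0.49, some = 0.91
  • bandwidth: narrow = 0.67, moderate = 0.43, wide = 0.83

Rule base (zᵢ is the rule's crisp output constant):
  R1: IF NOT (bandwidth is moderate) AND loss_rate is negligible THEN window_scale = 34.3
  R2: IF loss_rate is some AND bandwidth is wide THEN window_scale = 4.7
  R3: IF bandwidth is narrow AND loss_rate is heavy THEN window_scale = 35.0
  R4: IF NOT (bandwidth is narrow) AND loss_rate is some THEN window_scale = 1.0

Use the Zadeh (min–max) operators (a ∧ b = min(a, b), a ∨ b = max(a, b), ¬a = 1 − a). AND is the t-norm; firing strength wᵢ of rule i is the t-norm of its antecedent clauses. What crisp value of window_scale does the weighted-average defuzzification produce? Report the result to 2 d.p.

15.68

R1 (z=34.3): ¬moderate=1−0.43=0.57, negligible=0.49; AND[min(a, b)] → w = 0.49
R2 (z=4.7): some=0.91, wide=0.83; AND[min(a, b)] → w = 0.83
R3 (z=35.0): narrow=0.67, heavy=0.25; AND[min(a, b)] → w = 0.25
R4 (z=1.0): ¬narrow=1−0.67=0.33, some=0.91; AND[min(a, b)] → w = 0.33
Weighted average = (0.49·34.3 + 0.83·4.7 + 0.25·35.0 + 0.33·1.0) / (0.49 + 0.83 + 0.25 + 0.33)
  = 29.7880 / 1.9000 = 15.68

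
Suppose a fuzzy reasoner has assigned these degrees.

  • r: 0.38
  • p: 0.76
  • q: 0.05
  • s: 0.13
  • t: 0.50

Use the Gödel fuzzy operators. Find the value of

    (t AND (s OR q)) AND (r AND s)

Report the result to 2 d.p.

0.13

s OR q = max(a, b) on (0.13, 0.05) = 0.13
t AND (s OR q) = min(a, b) on (0.50, 0.13) = 0.13
r AND s = min(a, b) on (0.38, 0.13) = 0.13
(t AND (s OR q)) AND (r AND s) = min(a, b) on (0.13, 0.13) = 0.13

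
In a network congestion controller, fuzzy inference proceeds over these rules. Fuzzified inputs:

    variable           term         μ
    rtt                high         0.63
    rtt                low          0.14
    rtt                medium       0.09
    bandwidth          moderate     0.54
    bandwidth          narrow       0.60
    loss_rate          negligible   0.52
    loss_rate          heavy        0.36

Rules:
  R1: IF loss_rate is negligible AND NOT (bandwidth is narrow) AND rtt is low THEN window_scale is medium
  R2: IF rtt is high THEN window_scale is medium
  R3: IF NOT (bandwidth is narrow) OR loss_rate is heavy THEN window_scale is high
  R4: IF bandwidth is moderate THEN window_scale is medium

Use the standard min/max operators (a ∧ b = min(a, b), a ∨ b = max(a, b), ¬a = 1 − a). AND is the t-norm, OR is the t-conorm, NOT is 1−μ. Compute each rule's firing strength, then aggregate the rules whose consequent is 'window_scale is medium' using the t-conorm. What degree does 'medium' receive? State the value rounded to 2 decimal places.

R1: negligible=0.52, ¬narrow=1−0.60=0.40, low=0.14; AND[min(a, b)] → w = 0.14
R2: high=0.63 → w = 0.63
R3: ¬narrow=1−0.60=0.40, heavy=0.36; OR[max(a, b)] → w = 0.40
R4: moderate=0.54 → w = 0.54
Rules with consequent 'medium': {R1, R2, R4} → strengths 0.14, 0.63, 0.54
Aggregate via t-conorm [max(a, b)]: 0.63

0.63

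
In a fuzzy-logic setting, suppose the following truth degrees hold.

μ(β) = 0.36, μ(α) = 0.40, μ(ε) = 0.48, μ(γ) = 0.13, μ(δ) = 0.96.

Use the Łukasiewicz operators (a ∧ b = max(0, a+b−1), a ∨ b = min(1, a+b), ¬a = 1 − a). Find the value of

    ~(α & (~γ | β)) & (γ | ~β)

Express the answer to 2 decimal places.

0.37

~γ = 1 − 0.13 = 0.87
~γ | β = min(1, a+b) on (0.87, 0.36) = 1.00
α & (~γ | β) = max(0, a+b−1) on (0.40, 1.00) = 0.40
~(α & (~γ | β)) = 1 − 0.40 = 0.60
~β = 1 − 0.36 = 0.64
γ | ~β = min(1, a+b) on (0.13, 0.64) = 0.77
~(α & (~γ | β)) & (γ | ~β) = max(0, a+b−1) on (0.60, 0.77) = 0.37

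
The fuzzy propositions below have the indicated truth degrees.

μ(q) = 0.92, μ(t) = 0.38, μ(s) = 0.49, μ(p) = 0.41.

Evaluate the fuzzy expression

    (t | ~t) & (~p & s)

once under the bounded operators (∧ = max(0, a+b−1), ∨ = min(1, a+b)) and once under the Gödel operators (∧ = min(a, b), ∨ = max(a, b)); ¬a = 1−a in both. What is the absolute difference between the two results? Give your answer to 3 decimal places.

Under bounded:
  ~t = 1 − 0.38 = 0.62
  t | ~t = min(1, a+b) on (0.38, 0.62) = 1.00
  ~p = 1 − 0.41 = 0.59
  ~p & s = max(0, a+b−1) on (0.59, 0.49) = 0.08
  (t | ~t) & (~p & s) = max(0, a+b−1) on (1.00, 0.08) = 0.08
  → value = 0.0800
Under Gödel:
  ~t = 1 − 0.38 = 0.62
  t | ~t = max(a, b) on (0.38, 0.62) = 0.62
  ~p = 1 − 0.41 = 0.59
  ~p & s = min(a, b) on (0.59, 0.49) = 0.49
  (t | ~t) & (~p & s) = min(a, b) on (0.62, 0.49) = 0.49
  → value = 0.4900
|0.0800 − 0.4900| = 0.410

0.410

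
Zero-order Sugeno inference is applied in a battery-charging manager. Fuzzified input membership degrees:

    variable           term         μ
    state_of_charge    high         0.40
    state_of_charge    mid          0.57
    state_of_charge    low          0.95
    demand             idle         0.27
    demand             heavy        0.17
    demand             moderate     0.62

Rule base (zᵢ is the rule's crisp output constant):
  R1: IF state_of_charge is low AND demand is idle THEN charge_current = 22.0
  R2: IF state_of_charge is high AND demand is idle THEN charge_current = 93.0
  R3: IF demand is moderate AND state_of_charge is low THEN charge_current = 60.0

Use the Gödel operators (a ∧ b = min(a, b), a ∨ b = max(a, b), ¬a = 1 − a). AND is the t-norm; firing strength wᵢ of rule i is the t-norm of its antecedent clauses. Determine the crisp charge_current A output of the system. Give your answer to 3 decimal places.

58.836

R1 (z=22.0): low=0.95, idle=0.27; AND[min(a, b)] → w = 0.27
R2 (z=93.0): high=0.40, idle=0.27; AND[min(a, b)] → w = 0.27
R3 (z=60.0): moderate=0.62, low=0.95; AND[min(a, b)] → w = 0.62
Weighted average = (0.27·22.0 + 0.27·93.0 + 0.62·60.0) / (0.27 + 0.27 + 0.62)
  = 68.2500 / 1.1600 = 58.836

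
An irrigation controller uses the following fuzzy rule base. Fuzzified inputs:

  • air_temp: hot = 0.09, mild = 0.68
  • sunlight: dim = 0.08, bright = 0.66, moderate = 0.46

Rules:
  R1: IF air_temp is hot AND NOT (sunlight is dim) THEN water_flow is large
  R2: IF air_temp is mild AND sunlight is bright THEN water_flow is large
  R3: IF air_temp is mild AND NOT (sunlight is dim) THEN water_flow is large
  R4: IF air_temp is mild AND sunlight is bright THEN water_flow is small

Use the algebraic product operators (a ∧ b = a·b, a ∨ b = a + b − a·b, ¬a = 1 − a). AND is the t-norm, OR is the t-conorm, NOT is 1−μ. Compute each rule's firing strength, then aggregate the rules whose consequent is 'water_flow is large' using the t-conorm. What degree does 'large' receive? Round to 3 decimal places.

R1: hot=0.09, ¬dim=1−0.08=0.92; AND[a·b] → w = 0.0828
R2: mild=0.68, bright=0.66; AND[a·b] → w = 0.4488
R3: mild=0.68, ¬dim=1−0.08=0.92; AND[a·b] → w = 0.6256
R4: mild=0.68, bright=0.66; AND[a·b] → w = 0.4488
Rules with consequent 'large': {R1, R2, R3} → strengths 0.0828, 0.4488, 0.6256
Aggregate via t-conorm [a + b − a·b]: 0.8107

0.811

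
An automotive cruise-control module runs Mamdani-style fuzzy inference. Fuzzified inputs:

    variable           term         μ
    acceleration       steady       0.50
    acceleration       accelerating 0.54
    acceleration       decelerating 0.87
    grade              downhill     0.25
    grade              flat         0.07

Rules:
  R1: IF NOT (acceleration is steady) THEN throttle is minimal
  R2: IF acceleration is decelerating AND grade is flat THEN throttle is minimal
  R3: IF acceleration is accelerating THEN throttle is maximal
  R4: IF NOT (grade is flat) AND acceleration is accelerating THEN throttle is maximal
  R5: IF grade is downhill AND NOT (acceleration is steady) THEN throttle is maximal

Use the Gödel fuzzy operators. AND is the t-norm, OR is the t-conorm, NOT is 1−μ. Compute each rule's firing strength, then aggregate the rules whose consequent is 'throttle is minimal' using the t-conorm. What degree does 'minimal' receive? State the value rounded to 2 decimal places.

0.50

R1: ¬steady=1−0.50=0.50 → w = 0.50
R2: decelerating=0.87, flat=0.07; AND[min(a, b)] → w = 0.07
R3: accelerating=0.54 → w = 0.54
R4: ¬flat=1−0.07=0.93, accelerating=0.54; AND[min(a, b)] → w = 0.54
R5: downhill=0.25, ¬steady=1−0.50=0.50; AND[min(a, b)] → w = 0.25
Rules with consequent 'minimal': {R1, R2} → strengths 0.50, 0.07
Aggregate via t-conorm [max(a, b)]: 0.50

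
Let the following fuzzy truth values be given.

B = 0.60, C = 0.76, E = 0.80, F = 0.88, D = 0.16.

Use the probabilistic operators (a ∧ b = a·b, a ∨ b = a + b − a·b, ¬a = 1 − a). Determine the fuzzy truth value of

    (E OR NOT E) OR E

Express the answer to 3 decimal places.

NOT E = 1 − 0.8000 = 0.2000
E OR NOT E = a + b − a·b on (0.8000, 0.2000) = 0.8400
(E OR NOT E) OR E = a + b − a·b on (0.8400, 0.8000) = 0.9680

0.968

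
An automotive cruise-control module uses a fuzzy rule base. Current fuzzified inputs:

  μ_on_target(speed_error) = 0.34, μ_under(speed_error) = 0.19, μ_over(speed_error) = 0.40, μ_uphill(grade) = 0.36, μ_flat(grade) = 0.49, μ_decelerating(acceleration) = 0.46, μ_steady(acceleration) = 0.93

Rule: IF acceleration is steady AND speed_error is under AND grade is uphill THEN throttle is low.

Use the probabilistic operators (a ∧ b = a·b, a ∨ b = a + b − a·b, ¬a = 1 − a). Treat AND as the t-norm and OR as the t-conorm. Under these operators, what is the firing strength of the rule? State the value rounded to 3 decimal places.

0.064

firing strength: steady=0.93, under=0.19, uphill=0.36; AND[a·b] → w = 0.0636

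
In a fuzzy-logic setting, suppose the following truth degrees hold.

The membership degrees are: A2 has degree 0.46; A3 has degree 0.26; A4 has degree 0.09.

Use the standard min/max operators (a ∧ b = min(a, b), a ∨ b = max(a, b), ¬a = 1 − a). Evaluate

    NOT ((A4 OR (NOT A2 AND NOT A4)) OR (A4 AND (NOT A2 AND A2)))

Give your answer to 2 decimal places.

NOT A2 = 1 − 0.46 = 0.54
NOT A4 = 1 − 0.09 = 0.91
NOT A2 AND NOT A4 = min(a, b) on (0.54, 0.91) = 0.54
A4 OR (NOT A2 AND NOT A4) = max(a, b) on (0.09, 0.54) = 0.54
NOT A2 = 1 − 0.46 = 0.54
NOT A2 AND A2 = min(a, b) on (0.54, 0.46) = 0.46
A4 AND (NOT A2 AND A2) = min(a, b) on (0.09, 0.46) = 0.09
(A4 OR (NOT A2 AND NOT A4)) OR (A4 AND (NOT A2 AND A2)) = max(a, b) on (0.54, 0.09) = 0.54
NOT ((A4 OR (NOT A2 AND NOT A4)) OR (A4 AND (NOT A2 AND A2))) = 1 − 0.54 = 0.46

0.46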